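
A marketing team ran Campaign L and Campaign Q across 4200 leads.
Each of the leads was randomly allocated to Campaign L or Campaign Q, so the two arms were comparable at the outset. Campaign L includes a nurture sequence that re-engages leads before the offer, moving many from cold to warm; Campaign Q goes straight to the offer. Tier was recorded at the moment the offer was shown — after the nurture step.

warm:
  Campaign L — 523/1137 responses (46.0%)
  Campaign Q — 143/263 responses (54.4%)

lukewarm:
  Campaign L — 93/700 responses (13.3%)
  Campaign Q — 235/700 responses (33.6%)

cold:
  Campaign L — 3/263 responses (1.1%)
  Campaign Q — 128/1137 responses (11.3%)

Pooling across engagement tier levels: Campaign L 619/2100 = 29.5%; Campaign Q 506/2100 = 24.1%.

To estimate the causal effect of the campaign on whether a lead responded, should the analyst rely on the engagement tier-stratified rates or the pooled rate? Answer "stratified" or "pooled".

pooled

The distribution of engagement tier is itself part of what the campaign does — it is an intermediate outcome. Holding it fixed would remove that part of the effect; the total effect is the pooled difference.
Pooled: Campaign L 29.5% vs Campaign Q 24.1%; Campaign L is higher overall.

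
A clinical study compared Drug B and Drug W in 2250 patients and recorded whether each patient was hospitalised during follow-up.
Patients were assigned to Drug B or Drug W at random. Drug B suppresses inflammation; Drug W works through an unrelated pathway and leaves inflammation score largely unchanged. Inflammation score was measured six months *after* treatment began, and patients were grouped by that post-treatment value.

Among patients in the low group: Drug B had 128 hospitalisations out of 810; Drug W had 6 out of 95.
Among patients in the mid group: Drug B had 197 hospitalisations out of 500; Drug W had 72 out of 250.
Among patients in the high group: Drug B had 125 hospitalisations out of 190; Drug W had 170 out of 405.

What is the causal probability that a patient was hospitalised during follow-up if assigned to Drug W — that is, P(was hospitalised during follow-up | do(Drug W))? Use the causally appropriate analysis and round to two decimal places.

0.33

Inflammation score is downstream of the drug. One should not condition on a consequence of treatment, so the overall rates are the right comparison.
So P(outcome | do(Drug W)) is just the pooled rate for Drug W: 248/750 = 0.331.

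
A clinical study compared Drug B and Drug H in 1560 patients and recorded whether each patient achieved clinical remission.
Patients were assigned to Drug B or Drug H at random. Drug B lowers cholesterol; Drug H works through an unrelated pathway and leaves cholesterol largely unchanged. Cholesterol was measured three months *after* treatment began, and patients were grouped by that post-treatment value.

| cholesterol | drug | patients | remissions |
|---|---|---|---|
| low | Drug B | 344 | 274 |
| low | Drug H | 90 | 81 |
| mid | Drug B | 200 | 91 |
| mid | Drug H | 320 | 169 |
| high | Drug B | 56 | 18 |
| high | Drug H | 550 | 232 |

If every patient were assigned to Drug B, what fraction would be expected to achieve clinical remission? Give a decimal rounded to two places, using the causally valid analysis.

0.64

The distribution of cholesterol is itself part of what the drug does — it is an intermediate outcome. Holding it fixed would remove that part of the effect; the total effect is the pooled difference.
So P(outcome | do(Drug B)) is just the pooled rate for Drug B: 383/600 = 0.638.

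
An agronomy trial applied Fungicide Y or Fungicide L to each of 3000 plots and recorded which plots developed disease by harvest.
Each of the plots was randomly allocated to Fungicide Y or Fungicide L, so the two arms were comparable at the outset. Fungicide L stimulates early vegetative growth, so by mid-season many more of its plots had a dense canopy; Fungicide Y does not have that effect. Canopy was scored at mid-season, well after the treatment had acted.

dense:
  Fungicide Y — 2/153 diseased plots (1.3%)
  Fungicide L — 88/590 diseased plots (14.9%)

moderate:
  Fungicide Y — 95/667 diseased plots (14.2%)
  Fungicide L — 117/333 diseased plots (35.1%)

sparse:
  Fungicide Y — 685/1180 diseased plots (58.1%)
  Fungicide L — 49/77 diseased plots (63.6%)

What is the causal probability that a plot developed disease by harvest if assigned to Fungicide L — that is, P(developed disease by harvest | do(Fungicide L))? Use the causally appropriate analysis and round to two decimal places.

The distribution of mid-season canopy is itself part of what the fungicide does — it is an intermediate outcome. Holding it fixed would remove that part of the effect; the total effect is the pooled difference.
So P(outcome | do(Fungicide L)) is just the pooled rate for Fungicide L: 254/1000 = 0.254.

0.25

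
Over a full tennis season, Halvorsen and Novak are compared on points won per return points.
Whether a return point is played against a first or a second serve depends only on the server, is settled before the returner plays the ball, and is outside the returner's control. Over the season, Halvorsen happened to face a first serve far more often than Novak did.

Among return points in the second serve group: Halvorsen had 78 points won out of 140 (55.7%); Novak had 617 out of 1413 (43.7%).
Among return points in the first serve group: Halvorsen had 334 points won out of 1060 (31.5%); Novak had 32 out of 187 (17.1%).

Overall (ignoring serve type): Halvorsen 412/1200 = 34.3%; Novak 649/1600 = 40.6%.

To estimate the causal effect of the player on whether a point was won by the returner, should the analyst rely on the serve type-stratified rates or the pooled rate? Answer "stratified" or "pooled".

Halvorsen is higher inside every serve type stratum but Novak is higher in aggregate. Whether to stratify depends on how serve type relates to the player.
Nothing the player does changes serve type; the imbalance is an allocation artefact. With serve type also predicting the outcome, the pooled figure is confounded, and the within-stratum comparison is the causal one.
Within each level — second serve: 55.7% vs 43.7%; first serve: 31.5% vs 17.1% — Halvorsen is higher every time.

stratified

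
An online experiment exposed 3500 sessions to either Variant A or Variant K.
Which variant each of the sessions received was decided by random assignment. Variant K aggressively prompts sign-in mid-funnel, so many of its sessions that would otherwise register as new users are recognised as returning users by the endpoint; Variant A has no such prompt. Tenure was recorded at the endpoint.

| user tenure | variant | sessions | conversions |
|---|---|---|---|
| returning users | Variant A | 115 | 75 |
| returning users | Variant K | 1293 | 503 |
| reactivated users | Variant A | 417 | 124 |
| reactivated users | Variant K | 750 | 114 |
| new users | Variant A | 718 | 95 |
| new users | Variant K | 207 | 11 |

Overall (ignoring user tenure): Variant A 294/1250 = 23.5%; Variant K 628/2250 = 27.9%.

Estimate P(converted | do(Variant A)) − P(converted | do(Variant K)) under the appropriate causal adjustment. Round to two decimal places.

-0.04

Stratifying would compare variants among sessions the variants themselves sorted into user tenure groups — a form of selection on an intermediate. The unconditioned pooled rates give the total causal effect.
The causal difference is the pooled difference: 0.235 − 0.279 = -0.044.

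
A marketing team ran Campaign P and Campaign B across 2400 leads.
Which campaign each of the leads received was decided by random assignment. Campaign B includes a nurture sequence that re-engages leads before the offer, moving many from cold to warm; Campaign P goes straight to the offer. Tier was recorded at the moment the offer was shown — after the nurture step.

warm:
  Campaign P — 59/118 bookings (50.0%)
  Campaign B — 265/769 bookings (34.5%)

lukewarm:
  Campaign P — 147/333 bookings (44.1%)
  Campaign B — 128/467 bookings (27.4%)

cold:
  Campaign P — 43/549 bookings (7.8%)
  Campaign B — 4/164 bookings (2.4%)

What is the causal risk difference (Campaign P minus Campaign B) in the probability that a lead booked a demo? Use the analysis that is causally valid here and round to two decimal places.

-0.03

Engagement tier here is a post-treatment variable shaped by the campaign; conditioning on it would introduce bias rather than remove it. The overall comparison is the causal one.
The causal difference is the pooled difference: 0.249 − 0.284 = -0.035.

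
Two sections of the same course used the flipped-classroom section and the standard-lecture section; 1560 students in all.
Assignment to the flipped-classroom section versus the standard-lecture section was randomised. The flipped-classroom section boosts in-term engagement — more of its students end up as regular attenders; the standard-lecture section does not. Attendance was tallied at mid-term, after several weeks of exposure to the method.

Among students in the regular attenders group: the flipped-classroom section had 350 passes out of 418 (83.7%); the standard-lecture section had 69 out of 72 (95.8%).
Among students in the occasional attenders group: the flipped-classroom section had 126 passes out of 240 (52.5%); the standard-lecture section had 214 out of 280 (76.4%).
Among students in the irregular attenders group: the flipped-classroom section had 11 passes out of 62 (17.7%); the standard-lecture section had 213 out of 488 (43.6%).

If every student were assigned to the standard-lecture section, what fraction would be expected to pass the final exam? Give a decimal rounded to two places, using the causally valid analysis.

The mid-term attendance-specific comparison favours the standard-lecture section throughout, but the pooled figures favour the flipped-classroom section. The question is whether to condition on mid-term attendance.
Mid-term attendance here is a post-treatment variable shaped by the teaching method; conditioning on it would introduce bias rather than remove it. The overall comparison is the causal one.
So P(outcome | do(the standard-lecture section)) is just the pooled rate for the standard-lecture section: 496/840 = 0.590.

0.59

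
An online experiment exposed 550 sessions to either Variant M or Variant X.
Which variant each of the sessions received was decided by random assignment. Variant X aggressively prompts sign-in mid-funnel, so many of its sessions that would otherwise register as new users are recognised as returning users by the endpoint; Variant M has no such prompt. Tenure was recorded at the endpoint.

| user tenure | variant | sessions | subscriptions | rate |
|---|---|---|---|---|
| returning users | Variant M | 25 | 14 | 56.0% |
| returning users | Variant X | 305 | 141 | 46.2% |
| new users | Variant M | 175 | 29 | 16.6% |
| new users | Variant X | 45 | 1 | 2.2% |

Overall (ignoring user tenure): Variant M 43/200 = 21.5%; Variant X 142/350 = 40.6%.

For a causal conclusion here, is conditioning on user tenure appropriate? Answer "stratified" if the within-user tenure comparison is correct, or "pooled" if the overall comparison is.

Variant M is higher inside every user tenure stratum but Variant X is higher in aggregate. Whether to stratify depends on how user tenure relates to the variant.
User tenure lies on the pathway variant → user tenure → outcome, so adjusting for it blocks the indirect effect. For the total causal effect of variant, use the unadjusted pooled rates.
Pooled: Variant M 21.5% vs Variant X 40.6%; Variant X is higher overall.

pooled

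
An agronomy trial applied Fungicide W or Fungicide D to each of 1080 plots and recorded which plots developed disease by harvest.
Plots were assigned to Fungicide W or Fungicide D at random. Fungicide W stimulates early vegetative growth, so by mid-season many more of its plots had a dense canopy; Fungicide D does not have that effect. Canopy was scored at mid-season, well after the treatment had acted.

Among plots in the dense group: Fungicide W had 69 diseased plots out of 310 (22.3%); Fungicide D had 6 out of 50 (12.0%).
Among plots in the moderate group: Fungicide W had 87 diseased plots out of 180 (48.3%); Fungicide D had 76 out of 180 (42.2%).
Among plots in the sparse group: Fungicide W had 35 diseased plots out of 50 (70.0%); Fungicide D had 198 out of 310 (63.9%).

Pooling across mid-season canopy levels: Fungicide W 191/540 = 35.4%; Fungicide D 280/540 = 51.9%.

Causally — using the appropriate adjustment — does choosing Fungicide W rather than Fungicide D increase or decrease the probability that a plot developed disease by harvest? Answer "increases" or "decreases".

decreases

The stratified and pooled comparisons disagree (Fungicide D wins within each mid-season canopy; Fungicide W wins overall), so the answer turns on the causal role of mid-season canopy.
Mid-season canopy is recorded after the fungicide and is itself shifted by it — it sits on the causal path from fungicide to outcome. Conditioning on a mediator would strip out part of the effect we want; the pooled comparison gives the total causal effect.
Pooled: Fungicide W 35.4% vs Fungicide D 51.9%; Fungicide W is lower overall.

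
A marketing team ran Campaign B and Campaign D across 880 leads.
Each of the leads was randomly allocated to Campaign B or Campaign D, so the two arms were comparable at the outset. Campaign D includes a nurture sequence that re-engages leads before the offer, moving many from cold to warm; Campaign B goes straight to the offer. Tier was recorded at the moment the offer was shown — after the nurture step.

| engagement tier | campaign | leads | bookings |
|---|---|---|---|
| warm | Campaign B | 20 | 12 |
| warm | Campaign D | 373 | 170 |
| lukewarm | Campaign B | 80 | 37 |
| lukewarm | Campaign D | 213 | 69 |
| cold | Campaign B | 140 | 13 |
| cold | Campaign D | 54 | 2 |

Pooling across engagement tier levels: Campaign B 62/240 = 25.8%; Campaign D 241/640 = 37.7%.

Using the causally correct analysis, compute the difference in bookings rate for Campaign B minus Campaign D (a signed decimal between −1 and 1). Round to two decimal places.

Within every engagement tier level Campaign B has the higher rate, yet pooled Campaign D does — Simpson's reversal.
Engagement tier is recorded after the campaign and is itself shifted by it — it sits on the causal path from campaign to outcome. Conditioning on a mediator would strip out part of the effect we want; the pooled comparison gives the total causal effect.
The causal difference is the pooled difference: 0.258 − 0.377 = -0.118.

-0.12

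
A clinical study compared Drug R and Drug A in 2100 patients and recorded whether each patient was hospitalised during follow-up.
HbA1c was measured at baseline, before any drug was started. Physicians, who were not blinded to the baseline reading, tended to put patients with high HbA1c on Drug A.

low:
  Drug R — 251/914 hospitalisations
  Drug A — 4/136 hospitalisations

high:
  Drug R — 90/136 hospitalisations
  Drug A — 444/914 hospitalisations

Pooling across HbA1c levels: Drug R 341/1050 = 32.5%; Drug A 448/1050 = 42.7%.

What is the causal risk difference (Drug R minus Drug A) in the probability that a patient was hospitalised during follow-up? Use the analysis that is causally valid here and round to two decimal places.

+0.21

The stratified and pooled comparisons disagree (Drug A wins within each HbA1c; Drug R wins overall), so the answer turns on the causal role of HbA1c.
HbA1c is set before the drug has any effect — it is not caused by the drug — and it independently drives the outcome. That makes it a confounder, so the causal comparison is within HbA1c levels.
Adjusting over the population distribution of HbA1c: 0.500·(0.275−0.029) + 0.500·(0.662−0.486) = +0.211.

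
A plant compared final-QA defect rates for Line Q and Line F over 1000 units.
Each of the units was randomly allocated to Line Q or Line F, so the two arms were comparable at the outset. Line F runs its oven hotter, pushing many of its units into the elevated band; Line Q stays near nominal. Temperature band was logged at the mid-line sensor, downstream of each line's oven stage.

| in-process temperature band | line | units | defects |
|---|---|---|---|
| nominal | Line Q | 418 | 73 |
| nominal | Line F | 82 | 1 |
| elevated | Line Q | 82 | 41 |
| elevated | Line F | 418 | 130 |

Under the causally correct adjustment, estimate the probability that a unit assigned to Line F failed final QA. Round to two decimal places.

Stratifying would compare lines among units the lines themselves sorted into in-process temperature band groups — a form of selection on an intermediate. The unconditioned pooled rates give the total causal effect.
So P(outcome | do(Line F)) is just the pooled rate for Line F: 131/500 = 0.262.

0.26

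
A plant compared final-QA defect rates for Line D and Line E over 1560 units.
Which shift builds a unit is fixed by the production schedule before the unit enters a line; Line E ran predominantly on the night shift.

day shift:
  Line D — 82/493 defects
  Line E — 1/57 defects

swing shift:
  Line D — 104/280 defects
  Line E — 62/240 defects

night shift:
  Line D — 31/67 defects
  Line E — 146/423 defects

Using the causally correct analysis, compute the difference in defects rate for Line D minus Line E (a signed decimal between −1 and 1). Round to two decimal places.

+0.13

Line E is lower inside every shift stratum but Line D is lower in aggregate. Whether to stratify depends on how shift relates to the line.
Here shift is a common cause — it drives both which line a case falls under and the outcome. The crude comparison mixes populations; the stratum-specific rates are the causally relevant ones.
Adjusting over the population distribution of shift: 0.353·(0.166−0.018) + 0.333·(0.371−0.258) + 0.314·(0.463−0.345) = +0.127.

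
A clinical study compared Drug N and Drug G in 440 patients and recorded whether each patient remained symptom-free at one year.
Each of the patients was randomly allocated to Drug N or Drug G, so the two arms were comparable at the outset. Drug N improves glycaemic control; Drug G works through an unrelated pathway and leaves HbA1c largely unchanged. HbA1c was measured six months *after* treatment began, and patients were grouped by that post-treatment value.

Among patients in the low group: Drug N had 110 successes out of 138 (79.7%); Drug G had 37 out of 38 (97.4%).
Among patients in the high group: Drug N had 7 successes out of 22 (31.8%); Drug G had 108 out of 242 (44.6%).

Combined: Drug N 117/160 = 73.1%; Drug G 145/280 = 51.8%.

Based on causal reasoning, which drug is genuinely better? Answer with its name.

The HbA1c-specific comparison favours Drug G throughout, but the pooled figures favour Drug N. The question is whether to condition on HbA1c.
The distribution of HbA1c is itself part of what the drug does — it is an intermediate outcome. Holding it fixed would remove that part of the effect; the total effect is the pooled difference.
Pooled: Drug N 73.1% vs Drug G 51.8%; Drug N is higher overall.

Drug N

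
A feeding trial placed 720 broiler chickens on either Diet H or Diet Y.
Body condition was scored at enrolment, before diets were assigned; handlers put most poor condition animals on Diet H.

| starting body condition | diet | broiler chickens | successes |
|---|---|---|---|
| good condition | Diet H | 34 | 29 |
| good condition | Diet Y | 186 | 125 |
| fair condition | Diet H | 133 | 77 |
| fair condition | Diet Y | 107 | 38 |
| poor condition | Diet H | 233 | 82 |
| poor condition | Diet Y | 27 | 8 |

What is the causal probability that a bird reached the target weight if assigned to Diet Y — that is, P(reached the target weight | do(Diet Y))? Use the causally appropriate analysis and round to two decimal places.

0.43

Since starting body condition is a pre-existing factor (not a product of the diet) and it affects the outcome on its own, it is a confounder. The stratified rates, not the pooled rate, identify the causal effect.
Standardising Diet Y to the population starting body condition mix: 0.306·125/186 + 0.333·38/107 + 0.361·8/27 = 0.431.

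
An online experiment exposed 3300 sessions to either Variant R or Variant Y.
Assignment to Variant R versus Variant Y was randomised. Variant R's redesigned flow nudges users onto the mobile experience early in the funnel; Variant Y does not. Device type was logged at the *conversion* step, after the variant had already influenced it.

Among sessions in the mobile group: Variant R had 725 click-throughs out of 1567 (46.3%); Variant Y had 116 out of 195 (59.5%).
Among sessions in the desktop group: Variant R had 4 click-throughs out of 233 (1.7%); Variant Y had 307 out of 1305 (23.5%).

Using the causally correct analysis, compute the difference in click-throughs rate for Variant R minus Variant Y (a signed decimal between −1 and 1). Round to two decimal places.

Variant Y is higher inside every device type stratum but Variant R is higher in aggregate. Whether to stratify depends on how device type relates to the variant.
Device type is downstream of the variant. One should not condition on a consequence of treatment, so the overall rates are the right comparison.
The causal difference is the pooled difference: 0.405 − 0.282 = +0.123.

+0.12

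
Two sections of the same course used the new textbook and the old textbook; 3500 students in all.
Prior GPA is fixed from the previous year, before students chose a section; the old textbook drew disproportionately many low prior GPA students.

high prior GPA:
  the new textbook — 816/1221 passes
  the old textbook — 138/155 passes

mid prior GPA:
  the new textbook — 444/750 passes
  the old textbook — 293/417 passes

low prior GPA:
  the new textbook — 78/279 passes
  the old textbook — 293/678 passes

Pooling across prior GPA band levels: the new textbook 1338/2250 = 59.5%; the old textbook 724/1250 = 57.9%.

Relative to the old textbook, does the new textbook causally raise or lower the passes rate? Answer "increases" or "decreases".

Within every prior GPA band level the old textbook has the higher rate, yet pooled the new textbook does — Simpson's reversal.
The imbalance in prior GPA band arose from how students were allocated, not from anything the teaching method did; and prior GPA band independently affects the outcome. The pooled gap is confounded — condition on prior GPA band.
Within each level — high prior GPA: 66.8% vs 89.0%; mid prior GPA: 59.2% vs 70.3%; low prior GPA: 28.0% vs 43.2% — the old textbook is higher every time.

decreases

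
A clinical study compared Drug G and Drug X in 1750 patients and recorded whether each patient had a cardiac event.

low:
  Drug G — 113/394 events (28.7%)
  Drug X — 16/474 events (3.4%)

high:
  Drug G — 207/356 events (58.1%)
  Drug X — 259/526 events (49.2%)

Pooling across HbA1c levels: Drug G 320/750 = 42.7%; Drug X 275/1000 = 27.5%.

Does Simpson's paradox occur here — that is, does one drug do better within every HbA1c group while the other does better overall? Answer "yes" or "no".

no

Within each HbA1c level (low 28.7% vs 3.4%; high 58.1% vs 49.2%), Drug X has the lower rate every time. Pooled: 42.7% vs 27.5% — Drug X has the lower rate overall. They agree.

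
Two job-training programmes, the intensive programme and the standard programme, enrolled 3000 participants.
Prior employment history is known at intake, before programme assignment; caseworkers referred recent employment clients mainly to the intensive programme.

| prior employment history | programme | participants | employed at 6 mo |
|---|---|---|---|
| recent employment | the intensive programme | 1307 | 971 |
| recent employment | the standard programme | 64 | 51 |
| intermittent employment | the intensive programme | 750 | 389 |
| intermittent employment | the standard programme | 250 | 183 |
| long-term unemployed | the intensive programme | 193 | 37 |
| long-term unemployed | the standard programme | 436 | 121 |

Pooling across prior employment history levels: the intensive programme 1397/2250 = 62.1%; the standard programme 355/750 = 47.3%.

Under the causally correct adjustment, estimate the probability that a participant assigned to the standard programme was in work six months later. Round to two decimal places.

The stratified and pooled comparisons disagree (the standard programme wins within each prior employment history; the intensive programme wins overall), so the answer turns on the causal role of prior employment history.
Since prior employment history is a pre-existing factor (not a product of the programme) and it affects the outcome on its own, it is a confounder. The stratified rates, not the pooled rate, identify the causal effect.
Standardising the standard programme to the population prior employment history mix: 0.457·51/64 + 0.333·183/250 + 0.210·121/436 = 0.666.

0.67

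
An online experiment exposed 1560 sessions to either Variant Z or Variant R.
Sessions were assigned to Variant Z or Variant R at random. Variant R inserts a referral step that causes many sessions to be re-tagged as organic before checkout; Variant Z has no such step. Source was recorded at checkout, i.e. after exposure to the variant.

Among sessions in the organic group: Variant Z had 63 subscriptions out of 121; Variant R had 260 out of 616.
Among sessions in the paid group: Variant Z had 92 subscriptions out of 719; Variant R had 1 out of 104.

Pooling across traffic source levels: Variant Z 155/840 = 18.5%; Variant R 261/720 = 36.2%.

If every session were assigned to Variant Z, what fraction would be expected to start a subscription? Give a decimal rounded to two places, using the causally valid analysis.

0.18

Within every traffic source level Variant Z has the higher rate, yet pooled Variant R does — Simpson's reversal.
Traffic source is downstream of the variant. One should not condition on a consequence of treatment, so the overall rates are the right comparison.
So P(outcome | do(Variant Z)) is just the pooled rate for Variant Z: 155/840 = 0.185.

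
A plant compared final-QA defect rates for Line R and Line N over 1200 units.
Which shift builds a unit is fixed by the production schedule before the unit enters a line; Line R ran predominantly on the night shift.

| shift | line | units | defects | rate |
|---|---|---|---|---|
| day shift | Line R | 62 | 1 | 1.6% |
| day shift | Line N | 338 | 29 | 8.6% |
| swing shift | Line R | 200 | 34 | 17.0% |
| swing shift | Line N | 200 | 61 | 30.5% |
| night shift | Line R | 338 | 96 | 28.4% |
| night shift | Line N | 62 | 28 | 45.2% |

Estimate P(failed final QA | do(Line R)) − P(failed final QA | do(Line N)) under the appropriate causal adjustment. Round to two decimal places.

-0.12

Shift differs across lines for reasons unrelated to any effect of the line itself, and it separately predicts the outcome — a classic confounder. We must compare within shift levels.
Adjusting over the population distribution of shift: 0.333·(0.016−0.086) + 0.333·(0.170−0.305) + 0.333·(0.284−0.452) = -0.124.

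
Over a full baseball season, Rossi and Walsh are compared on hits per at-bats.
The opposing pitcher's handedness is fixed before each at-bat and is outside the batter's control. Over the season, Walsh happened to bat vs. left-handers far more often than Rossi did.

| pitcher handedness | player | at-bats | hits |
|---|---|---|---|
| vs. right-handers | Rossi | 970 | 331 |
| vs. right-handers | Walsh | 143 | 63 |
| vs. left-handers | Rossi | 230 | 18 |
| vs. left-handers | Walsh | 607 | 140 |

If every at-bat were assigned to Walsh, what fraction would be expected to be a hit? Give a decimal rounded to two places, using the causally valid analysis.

The stratified and pooled comparisons disagree (Walsh wins within each pitcher handedness; Rossi wins overall), so the answer turns on the causal role of pitcher handedness.
The imbalance in pitcher handedness arose from how at-bats were allocated, not from anything the player did; and pitcher handedness independently affects the outcome. The pooled gap is confounded — condition on pitcher handedness.
Standardising Walsh to the population pitcher handedness mix: 0.571·63/143 + 0.429·140/607 = 0.350.

0.35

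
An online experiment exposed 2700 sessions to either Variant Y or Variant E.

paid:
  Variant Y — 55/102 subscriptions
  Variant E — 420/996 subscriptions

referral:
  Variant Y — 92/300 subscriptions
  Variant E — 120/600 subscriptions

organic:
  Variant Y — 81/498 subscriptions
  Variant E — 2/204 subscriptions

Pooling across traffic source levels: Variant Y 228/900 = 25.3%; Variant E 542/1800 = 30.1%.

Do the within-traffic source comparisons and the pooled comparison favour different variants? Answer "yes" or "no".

Within each traffic source level (paid 53.9% vs 42.2%; referral 30.7% vs 20.0%; organic 16.3% vs 1.0%), Variant Y has the higher rate every time. Pooled: 25.3% vs 30.1% — Variant E has the higher rate overall. The two comparisons disagree.

yes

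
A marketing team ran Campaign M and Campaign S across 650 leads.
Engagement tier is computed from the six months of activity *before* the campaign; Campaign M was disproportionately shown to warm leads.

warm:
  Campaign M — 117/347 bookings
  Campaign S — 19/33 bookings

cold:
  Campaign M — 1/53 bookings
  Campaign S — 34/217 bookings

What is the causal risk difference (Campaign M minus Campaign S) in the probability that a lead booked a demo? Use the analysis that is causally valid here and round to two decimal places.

Engagement tier is set before the campaign has any effect — it is not caused by the campaign — and it independently drives the outcome. That makes it a confounder, so the causal comparison is within engagement tier levels.
Adjusting over the population distribution of engagement tier: 0.585·(0.337−0.576) + 0.415·(0.019−0.157) = -0.197.

-0.20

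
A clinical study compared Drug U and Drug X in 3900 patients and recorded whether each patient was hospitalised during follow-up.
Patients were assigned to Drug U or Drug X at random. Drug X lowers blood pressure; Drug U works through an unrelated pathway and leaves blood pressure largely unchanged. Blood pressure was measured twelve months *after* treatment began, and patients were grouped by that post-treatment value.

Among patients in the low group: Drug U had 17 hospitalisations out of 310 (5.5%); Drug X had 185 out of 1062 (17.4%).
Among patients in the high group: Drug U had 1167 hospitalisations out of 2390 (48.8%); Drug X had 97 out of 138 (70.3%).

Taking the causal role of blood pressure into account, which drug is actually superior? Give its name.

Because the drug influences blood pressure, blood pressure is a post-treatment mediator, not a confounder. Stratifying on it would bias the estimate; the causal effect is the crude pooled difference.
Pooled: Drug U 43.9% vs Drug X 23.5%; Drug X is lower overall.

Drug X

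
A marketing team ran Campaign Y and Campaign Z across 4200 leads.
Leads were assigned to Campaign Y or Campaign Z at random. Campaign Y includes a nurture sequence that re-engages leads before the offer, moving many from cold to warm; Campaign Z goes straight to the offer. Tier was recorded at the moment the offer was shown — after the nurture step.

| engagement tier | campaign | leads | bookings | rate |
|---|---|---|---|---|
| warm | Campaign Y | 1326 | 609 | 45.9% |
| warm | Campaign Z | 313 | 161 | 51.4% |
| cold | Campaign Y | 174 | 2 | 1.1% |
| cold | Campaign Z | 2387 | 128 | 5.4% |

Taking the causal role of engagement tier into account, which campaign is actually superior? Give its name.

Campaign Y

The stratified and pooled comparisons disagree (Campaign Z wins within each engagement tier; Campaign Y wins overall), so the answer turns on the causal role of engagement tier.
Engagement tier lies on the pathway campaign → engagement tier → outcome, so adjusting for it blocks the indirect effect. For the total causal effect of campaign, use the unadjusted pooled rates.
Pooled: Campaign Y 40.7% vs Campaign Z 10.7%; Campaign Y is higher overall.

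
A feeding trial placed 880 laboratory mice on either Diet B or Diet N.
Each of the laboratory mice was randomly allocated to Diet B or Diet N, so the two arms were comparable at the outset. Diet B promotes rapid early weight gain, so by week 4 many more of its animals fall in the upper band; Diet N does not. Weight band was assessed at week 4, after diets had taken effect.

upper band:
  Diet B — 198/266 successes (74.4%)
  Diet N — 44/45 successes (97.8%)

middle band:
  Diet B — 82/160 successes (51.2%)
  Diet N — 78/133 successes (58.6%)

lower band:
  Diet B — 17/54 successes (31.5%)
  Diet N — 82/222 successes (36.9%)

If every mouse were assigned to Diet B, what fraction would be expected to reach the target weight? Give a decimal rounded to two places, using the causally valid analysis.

0.62

Diet N is higher inside every week-4 weight band stratum but Diet B is higher in aggregate. Whether to stratify depends on how week-4 weight band relates to the diet.
The distribution of week-4 weight band is itself part of what the diet does — it is an intermediate outcome. Holding it fixed would remove that part of the effect; the total effect is the pooled difference.
So P(outcome | do(Diet B)) is just the pooled rate for Diet B: 297/480 = 0.619.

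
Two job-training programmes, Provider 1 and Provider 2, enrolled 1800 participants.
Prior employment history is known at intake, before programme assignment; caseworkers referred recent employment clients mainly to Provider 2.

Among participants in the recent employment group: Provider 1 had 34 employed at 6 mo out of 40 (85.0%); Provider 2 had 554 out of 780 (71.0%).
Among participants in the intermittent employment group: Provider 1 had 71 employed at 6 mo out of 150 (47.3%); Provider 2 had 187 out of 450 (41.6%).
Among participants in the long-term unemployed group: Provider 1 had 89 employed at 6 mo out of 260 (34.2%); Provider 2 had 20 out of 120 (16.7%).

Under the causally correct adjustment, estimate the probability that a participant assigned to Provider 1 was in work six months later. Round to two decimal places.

0.62

The prior employment history-specific comparison favours Provider 1 throughout, but the pooled figures favour Provider 2. The question is whether to condition on prior employment history.
Since prior employment history is a pre-existing factor (not a product of the programme) and it affects the outcome on its own, it is a confounder. The stratified rates, not the pooled rate, identify the causal effect.
Standardising Provider 1 to the population prior employment history mix: 0.456·34/40 + 0.333·71/150 + 0.211·89/260 = 0.617.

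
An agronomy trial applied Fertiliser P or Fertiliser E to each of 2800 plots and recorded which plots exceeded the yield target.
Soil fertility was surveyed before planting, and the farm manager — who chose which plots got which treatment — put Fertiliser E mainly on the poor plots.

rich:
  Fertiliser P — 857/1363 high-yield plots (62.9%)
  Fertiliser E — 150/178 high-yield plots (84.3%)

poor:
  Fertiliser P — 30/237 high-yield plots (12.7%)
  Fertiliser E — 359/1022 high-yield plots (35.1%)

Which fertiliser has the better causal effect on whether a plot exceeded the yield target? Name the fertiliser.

Fertiliser E

Since soil fertility is a pre-existing factor (not a product of the fertiliser) and it affects the outcome on its own, it is a confounder. The stratified rates, not the pooled rate, identify the causal effect.
Within each level — rich: 62.9% vs 84.3%; poor: 12.7% vs 35.1% — Fertiliser E is higher every time.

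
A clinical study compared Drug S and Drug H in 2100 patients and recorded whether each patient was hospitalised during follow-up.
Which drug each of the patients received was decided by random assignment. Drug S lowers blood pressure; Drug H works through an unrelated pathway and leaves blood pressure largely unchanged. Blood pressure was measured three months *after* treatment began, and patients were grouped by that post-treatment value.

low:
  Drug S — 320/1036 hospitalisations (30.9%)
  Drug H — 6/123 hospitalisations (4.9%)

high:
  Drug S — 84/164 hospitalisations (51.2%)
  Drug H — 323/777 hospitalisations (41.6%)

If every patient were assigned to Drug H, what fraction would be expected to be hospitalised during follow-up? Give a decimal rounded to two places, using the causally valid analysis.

Within every blood pressure level Drug H has the lower rate, yet pooled Drug S does — Simpson's reversal.
Blood pressure is downstream of the drug. One should not condition on a consequence of treatment, so the overall rates are the right comparison.
So P(outcome | do(Drug H)) is just the pooled rate for Drug H: 329/900 = 0.366.

0.37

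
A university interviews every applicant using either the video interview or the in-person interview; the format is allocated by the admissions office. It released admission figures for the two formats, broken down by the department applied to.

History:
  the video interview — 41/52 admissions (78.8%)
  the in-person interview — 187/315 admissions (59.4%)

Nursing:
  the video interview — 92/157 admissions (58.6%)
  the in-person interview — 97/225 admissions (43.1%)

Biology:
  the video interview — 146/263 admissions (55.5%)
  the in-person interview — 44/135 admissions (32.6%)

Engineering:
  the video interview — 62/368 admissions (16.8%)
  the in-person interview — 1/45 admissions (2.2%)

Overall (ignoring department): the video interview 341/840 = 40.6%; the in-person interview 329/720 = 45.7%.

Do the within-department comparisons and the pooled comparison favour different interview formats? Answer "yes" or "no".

yes

Within each department level (History 78.8% vs 59.4%; Nursing 58.6% vs 43.1%; Biology 55.5% vs 32.6%; Engineering 16.8% vs 2.2%), the video interview has the higher rate every time. Pooled: 40.6% vs 45.7% — the in-person interview has the higher rate overall. The two comparisons disagree.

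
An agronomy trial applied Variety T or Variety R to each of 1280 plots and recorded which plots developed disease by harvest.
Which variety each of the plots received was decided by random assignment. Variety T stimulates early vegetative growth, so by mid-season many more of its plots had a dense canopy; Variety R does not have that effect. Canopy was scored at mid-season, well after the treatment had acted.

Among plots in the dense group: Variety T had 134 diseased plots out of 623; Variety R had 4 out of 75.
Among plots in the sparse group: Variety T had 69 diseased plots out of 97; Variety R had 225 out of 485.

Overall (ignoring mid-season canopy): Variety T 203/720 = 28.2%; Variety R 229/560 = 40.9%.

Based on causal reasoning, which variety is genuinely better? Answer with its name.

Mid-season canopy is recorded after the variety and is itself shifted by it — it sits on the causal path from variety to outcome. Conditioning on a mediator would strip out part of the effect we want; the pooled comparison gives the total causal effect.
Pooled: Variety T 28.2% vs Variety R 40.9%; Variety T is lower overall.

Variety T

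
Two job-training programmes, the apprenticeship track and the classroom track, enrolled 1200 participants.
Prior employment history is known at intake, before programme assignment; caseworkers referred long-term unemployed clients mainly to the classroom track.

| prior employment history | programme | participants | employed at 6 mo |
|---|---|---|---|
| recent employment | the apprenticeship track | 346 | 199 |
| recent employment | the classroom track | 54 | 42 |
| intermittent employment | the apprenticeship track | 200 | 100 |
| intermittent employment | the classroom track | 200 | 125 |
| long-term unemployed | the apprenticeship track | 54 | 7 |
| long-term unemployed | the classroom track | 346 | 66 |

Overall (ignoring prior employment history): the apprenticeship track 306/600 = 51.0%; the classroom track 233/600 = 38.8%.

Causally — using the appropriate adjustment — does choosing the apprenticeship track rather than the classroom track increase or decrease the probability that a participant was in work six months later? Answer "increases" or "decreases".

the classroom track is higher inside every prior employment history stratum but the apprenticeship track is higher in aggregate. Whether to stratify depends on how prior employment history relates to the programme.
The imbalance in prior employment history arose from how participants were allocated, not from anything the programme did; and prior employment history independently affects the outcome. The pooled gap is confounded — condition on prior employment history.
Within each level — recent employment: 57.5% vs 77.8%; intermittent employment: 50.0% vs 62.5%; long-term unemployed: 13.0% vs 19.1% — the classroom track is higher every time.

decreases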